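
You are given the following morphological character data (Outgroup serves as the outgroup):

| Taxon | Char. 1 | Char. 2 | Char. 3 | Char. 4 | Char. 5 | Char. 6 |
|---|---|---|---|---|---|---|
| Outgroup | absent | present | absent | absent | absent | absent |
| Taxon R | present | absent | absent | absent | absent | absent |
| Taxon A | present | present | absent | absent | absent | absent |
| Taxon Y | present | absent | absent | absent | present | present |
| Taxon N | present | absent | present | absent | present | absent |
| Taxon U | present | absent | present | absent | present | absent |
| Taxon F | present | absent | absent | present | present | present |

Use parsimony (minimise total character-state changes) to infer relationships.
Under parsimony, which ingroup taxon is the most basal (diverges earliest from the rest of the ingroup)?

Character polarity is set by the outgroup: the derived state is whichever differs from the outgroup's state, so for Char. 2 the derived state is 'absent', and for the remaining characters it is 'present'.
All ingroup taxa share the derived state 'present' for Char. 1; it defines the ingroup but does not resolve relationships within it.
Char. 2 (derived state 'absent') is shared by Taxon F, Taxon N, Taxon R, Taxon U, and Taxon Y — a synapomorphy uniting that clade.
Char. 3 (derived state 'present') is shared by Taxon N and Taxon U — a synapomorphy uniting that clade.
Char. 4 (derived state 'present') is unique to Taxon F (autapomorphy; uninformative for grouping).
Char. 5: derived state 'present' in Taxon F, Taxon N, Taxon U, and Taxon Y only — synapomorphy for {Taxon F, Taxon N, Taxon U, Taxon Y}.
Only Taxon F and Taxon Y show the derived state 'present' for Char. 6, supporting them as a clade.
Most parsimonious ingroup topology: ((Taxon R,((Taxon Y,Taxon F),(Taxon N,Taxon U))),Taxon A).
Taxon A is sister to the clade containing all other ingroup taxa, so it is the earliest-diverging (most basal) ingroup lineage.

Taxon A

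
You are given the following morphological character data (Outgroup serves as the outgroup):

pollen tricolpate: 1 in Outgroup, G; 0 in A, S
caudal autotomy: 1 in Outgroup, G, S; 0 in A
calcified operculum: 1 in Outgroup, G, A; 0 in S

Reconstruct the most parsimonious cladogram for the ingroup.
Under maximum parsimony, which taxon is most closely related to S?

A

The outgroup has state '1' for every character, so '0' is the derived state throughout.
pollen tricolpate: derived state '0' in A and S only — synapomorphy for {A, S}.
caudal autotomy: derived state '0' in A only — an autapomorphy, so it tells us nothing about relationships among taxa.
calcified operculum: derived state '0' in S only — an autapomorphy, so it tells us nothing about relationships among taxa.
Most parsimonious ingroup topology: (G,(A,S)).
S and A form a cherry on this tree, so they are sister taxa.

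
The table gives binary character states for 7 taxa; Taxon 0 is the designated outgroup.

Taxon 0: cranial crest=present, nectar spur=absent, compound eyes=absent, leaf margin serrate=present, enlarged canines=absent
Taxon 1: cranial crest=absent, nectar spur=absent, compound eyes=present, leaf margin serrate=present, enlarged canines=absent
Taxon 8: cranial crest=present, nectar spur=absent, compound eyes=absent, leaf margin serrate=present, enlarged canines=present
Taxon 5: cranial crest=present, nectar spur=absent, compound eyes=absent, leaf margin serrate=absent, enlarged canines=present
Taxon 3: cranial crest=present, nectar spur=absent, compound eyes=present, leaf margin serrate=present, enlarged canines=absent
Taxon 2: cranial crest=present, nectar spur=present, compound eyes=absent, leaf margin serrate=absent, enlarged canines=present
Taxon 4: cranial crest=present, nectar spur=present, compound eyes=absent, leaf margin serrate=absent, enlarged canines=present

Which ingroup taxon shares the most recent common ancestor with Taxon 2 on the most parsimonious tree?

Character polarity is set by the outgroup: the derived state is whichever differs from the outgroup's state, so for cranial crest, leaf margin serrate the derived state is 'absent', and for the remaining characters it is 'present'.
cranial crest (derived state 'absent') is unique to Taxon 1 (autapomorphy; uninformative for grouping).
nectar spur: derived state 'present' in Taxon 2 and Taxon 4 only — synapomorphy for {Taxon 2, Taxon 4}.
Only Taxon 1 and Taxon 3 show the derived state 'present' for compound eyes, supporting them as a clade.
leaf margin serrate (derived state 'absent') is shared by Taxon 2, Taxon 4, and Taxon 5 — a synapomorphy uniting that clade.
Only Taxon 2, Taxon 4, Taxon 5, and Taxon 8 show the derived state 'present' for enlarged canines, supporting them as a clade.
Most parsimonious ingroup topology: ((Taxon 1,Taxon 3),(Taxon 8,(Taxon 5,(Taxon 2,Taxon 4)))).
Taxon 2 and Taxon 4 form a cherry on this tree, so they are sister taxa.

Taxon 4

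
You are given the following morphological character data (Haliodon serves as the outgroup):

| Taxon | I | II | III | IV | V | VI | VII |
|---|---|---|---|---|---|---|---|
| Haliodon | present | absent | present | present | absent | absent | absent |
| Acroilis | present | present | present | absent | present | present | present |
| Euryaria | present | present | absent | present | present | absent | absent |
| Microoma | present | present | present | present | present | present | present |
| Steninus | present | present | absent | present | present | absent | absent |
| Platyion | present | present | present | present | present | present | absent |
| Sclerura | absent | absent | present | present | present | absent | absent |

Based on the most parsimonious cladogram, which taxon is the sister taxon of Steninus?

Euryaria

Character polarity is set by the outgroup: the derived state is whichever differs from the outgroup's state, so for I, III, IV the derived state is 'absent', and for the remaining characters it is 'present'.
I: derived state 'absent' in Sclerura only — an autapomorphy, so it tells us nothing about relationships among taxa.
Only Acroilis, Euryaria, Microoma, Platyion, and Steninus show the derived state 'present' for II, supporting them as a clade.
III (derived state 'absent') is shared by Euryaria and Steninus — a synapomorphy uniting that clade.
IV (derived state 'absent') is unique to Acroilis (autapomorphy; uninformative for grouping).
V (derived state 'present') is shared by all ingroup taxa — unites the whole ingroup.
VI (derived state 'present') is shared by Acroilis, Microoma, and Platyion — a synapomorphy uniting that clade.
Only Acroilis and Microoma show the derived state 'present' for VII, supporting them as a clade.
Most parsimonious ingroup topology: ((((Acroilis,Microoma),Platyion),(Euryaria,Steninus)),Sclerura).
Steninus and Euryaria form a cherry on this tree, so they are sister taxa.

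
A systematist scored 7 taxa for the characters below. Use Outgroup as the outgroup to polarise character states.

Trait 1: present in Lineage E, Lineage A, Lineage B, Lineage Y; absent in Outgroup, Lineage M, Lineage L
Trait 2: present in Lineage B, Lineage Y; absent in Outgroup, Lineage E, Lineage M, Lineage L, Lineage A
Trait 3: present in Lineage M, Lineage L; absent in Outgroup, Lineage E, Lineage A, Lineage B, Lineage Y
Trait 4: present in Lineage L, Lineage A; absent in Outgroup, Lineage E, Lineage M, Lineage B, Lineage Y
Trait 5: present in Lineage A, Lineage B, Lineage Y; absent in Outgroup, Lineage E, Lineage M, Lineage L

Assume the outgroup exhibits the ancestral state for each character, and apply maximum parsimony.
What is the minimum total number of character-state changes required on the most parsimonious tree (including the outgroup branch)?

6

The outgroup has state 'absent' for every character, so 'present' is the derived state throughout.
Only Lineage A, Lineage B, Lineage E, and Lineage Y show the derived state 'present' for Trait 1, supporting them as a clade.
Only Lineage B and Lineage Y show the derived state 'present' for Trait 2, supporting them as a clade.
Only Lineage L and Lineage M show the derived state 'present' for Trait 3, supporting them as a clade.
Trait 4 (state 'present') occurs in Lineage A and Lineage L but conflicts with the nesting implied by the other characters — most parsimoniously interpreted as homoplasy.
Only Lineage A, Lineage B, and Lineage Y show the derived state 'present' for Trait 5, supporting them as a clade.
Most parsimonious ingroup topology: ((Lineage E,(Lineage A,(Lineage B,Lineage Y))),(Lineage M,Lineage L)).
Changes per character on this tree: Trait 1: 1; Trait 2: 1; Trait 3: 1; Trait 4: 2; Trait 5: 1.
Total = 6.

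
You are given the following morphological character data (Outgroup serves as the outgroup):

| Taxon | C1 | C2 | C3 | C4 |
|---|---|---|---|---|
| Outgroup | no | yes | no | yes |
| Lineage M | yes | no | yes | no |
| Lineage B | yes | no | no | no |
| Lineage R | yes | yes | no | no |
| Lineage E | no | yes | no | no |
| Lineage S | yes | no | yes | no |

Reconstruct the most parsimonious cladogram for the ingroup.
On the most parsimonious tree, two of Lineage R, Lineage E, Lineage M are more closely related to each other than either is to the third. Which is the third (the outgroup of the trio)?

Character polarity is set by the outgroup: the derived state is whichever differs from the outgroup's state, so for C2, C4 the derived state is 'no', and for the remaining characters it is 'yes'.
Only Lineage B, Lineage M, Lineage R, and Lineage S show the derived state 'yes' for C1, supporting them as a clade.
Only Lineage B, Lineage M, and Lineage S show the derived state 'no' for C2, supporting them as a clade.
Only Lineage M and Lineage S show the derived state 'yes' for C3, supporting them as a clade.
C4 (derived state 'no') is shared by all ingroup taxa — unites the whole ingroup.
Most parsimonious ingroup topology: ((((Lineage M,Lineage S),Lineage B),Lineage R),Lineage E).
Lineage R and Lineage M share a more recent common ancestor with each other than either does with Lineage E, so Lineage E is the least closely related of the three.

Lineage E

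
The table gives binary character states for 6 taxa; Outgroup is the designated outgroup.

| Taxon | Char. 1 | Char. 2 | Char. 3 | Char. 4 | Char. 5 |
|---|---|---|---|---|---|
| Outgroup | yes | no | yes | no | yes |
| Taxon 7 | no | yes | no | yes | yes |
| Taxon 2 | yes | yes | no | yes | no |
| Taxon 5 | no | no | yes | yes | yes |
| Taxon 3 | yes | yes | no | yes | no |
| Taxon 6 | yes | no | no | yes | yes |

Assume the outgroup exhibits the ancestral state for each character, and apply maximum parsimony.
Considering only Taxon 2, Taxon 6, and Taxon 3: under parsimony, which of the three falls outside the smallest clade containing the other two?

Taxon 6

Character polarity is set by the outgroup: the derived state is whichever differs from the outgroup's state, so for Char. 1, Char. 3, Char. 5 the derived state is 'no', and for the remaining characters it is 'yes'.
Char. 1 (state 'no') occurs in Taxon 5 and Taxon 7 but conflicts with the nesting implied by the other characters — most parsimoniously interpreted as homoplasy.
Char. 2: derived state 'yes' in Taxon 2, Taxon 3, and Taxon 7 only — synapomorphy for {Taxon 2, Taxon 3, Taxon 7}.
Char. 3: derived state 'no' in Taxon 2, Taxon 3, Taxon 6, and Taxon 7 only — synapomorphy for {Taxon 2, Taxon 3, Taxon 6, Taxon 7}.
All ingroup taxa share the derived state 'yes' for Char. 4; it defines the ingroup but does not resolve relationships within it.
Char. 5 (derived state 'no') is shared by Taxon 2 and Taxon 3 — a synapomorphy uniting that clade.
Most parsimonious ingroup topology: (((Taxon 7,(Taxon 2,Taxon 3)),Taxon 6),Taxon 5).
Taxon 3 and Taxon 2 share a more recent common ancestor with each other than either does with Taxon 6, so Taxon 6 is the least closely related of the three.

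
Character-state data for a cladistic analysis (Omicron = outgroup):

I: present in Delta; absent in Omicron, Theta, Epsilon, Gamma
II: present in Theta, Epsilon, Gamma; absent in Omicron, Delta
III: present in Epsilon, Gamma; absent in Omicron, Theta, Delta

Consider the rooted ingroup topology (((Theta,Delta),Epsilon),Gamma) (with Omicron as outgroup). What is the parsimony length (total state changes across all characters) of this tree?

Map each character onto (((Theta,Delta),Epsilon),Gamma) (rooted by Omicron) and count the minimum state changes it requires (Fitch parsimony):
I: 1; II: 2; III: 2.
Total tree length = 5.

5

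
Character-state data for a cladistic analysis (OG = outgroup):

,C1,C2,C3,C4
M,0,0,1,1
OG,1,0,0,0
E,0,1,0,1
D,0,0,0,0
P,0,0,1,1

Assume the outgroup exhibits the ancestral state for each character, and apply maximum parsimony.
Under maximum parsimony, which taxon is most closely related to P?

M

Character polarity is set by the outgroup: the derived state is whichever differs from the outgroup's state, so for C1 the derived state is '0', and for the remaining characters it is '1'.
All ingroup taxa share the derived state '0' for C1; it defines the ingroup but does not resolve relationships within it.
C2 (derived state '1') is unique to E (autapomorphy; uninformative for grouping).
C3: derived state '1' in M and P only — synapomorphy for {M, P}.
Only E, M, and P show the derived state '1' for C4, supporting them as a clade.
Most parsimonious ingroup topology: ((E,(P,M)),D).
P and M form a cherry on this tree, so they are sister taxa.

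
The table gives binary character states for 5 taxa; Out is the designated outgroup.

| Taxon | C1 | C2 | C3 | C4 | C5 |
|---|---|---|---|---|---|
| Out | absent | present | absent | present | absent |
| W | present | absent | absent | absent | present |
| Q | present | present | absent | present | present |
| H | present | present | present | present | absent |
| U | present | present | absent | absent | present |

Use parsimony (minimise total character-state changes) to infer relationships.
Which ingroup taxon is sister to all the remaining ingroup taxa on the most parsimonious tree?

Character polarity is set by the outgroup: the derived state is whichever differs from the outgroup's state, so for C2, C4 the derived state is 'absent', and for the remaining characters it is 'present'.
C1 (derived state 'present') is shared by all ingroup taxa — unites the whole ingroup.
C2: derived state 'absent' in W only — an autapomorphy, so it tells us nothing about relationships among taxa.
C3 (derived state 'present') is unique to H (autapomorphy; uninformative for grouping).
C4: derived state 'absent' in U and W only — synapomorphy for {U, W}.
C5: derived state 'present' in Q, U, and W only — synapomorphy for {Q, U, W}.
Most parsimonious ingroup topology: (H,(Q,(U,W))).
H is sister to the clade containing all other ingroup taxa, so it is the earliest-diverging (most basal) ingroup lineage.

H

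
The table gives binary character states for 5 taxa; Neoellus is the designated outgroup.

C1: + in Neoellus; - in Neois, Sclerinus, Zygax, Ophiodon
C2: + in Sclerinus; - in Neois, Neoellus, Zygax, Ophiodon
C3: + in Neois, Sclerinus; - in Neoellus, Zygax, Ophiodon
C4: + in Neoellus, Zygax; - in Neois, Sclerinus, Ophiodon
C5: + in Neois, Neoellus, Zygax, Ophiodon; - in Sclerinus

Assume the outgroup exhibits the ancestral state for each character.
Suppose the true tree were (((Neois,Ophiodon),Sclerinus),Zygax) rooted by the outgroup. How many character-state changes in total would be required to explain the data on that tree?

6

Map each character onto (((Neois,Ophiodon),Sclerinus),Zygax) (rooted by Neoellus) and count the minimum state changes it requires (Fitch parsimony):
C1: 1; C2: 1; C3: 2; C4: 1; C5: 1.
Total tree length = 6.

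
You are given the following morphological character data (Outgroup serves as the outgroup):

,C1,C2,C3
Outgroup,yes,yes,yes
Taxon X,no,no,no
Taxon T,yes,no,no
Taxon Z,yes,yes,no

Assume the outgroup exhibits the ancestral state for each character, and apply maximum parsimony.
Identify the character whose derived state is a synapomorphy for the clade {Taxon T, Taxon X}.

C2

The outgroup has state 'yes' for every character, so 'no' is the derived state throughout.
C1: derived state 'no' in Taxon X only — an autapomorphy, so it tells us nothing about relationships among taxa.
C2 (derived state 'no') is shared by Taxon T and Taxon X — a synapomorphy uniting that clade.
All ingroup taxa share the derived state 'no' for C3; it defines the ingroup but does not resolve relationships within it.
Most parsimonious ingroup topology: ((Taxon X,Taxon T),Taxon Z).
The clade {Taxon T, Taxon X} is supported by C2: its derived state 'no' occurs in exactly those taxa and in no other taxon (including the outgroup).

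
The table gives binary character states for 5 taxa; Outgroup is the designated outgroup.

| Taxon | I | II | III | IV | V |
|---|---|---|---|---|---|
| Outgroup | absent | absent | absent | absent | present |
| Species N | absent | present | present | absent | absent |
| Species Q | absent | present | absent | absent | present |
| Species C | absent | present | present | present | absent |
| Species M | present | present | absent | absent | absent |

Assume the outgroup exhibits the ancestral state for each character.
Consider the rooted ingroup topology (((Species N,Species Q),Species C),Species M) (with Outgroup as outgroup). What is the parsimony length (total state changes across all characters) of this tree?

Map each character onto (((Species N,Species Q),Species C),Species M) (rooted by Outgroup) and count the minimum state changes it requires (Fitch parsimony):
I: 1; II: 1; III: 2; IV: 1; V: 2.
Total tree length = 7.

7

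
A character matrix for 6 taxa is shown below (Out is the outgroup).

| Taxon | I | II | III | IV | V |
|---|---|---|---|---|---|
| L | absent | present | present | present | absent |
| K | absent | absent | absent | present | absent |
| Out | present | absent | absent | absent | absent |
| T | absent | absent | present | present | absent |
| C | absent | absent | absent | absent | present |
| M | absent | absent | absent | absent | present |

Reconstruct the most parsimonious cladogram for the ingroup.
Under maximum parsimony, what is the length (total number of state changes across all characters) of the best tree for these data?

Character polarity is set by the outgroup: the derived state is whichever differs from the outgroup's state, so for I the derived state is 'absent', and for the remaining characters it is 'present'.
All ingroup taxa share the derived state 'absent' for I; it defines the ingroup but does not resolve relationships within it.
II: derived state 'present' in L only — an autapomorphy, so it tells us nothing about relationships among taxa.
III: derived state 'present' in L and T only — synapomorphy for {L, T}.
IV: derived state 'present' in K, L, and T only — synapomorphy for {K, L, T}.
V: derived state 'present' in C and M only — synapomorphy for {C, M}.
Most parsimonious ingroup topology: ((M,C),((T,L),K)).
Changes per character on this tree: I: 1; II: 1; III: 1; IV: 1; V: 1.
Total = 5.

5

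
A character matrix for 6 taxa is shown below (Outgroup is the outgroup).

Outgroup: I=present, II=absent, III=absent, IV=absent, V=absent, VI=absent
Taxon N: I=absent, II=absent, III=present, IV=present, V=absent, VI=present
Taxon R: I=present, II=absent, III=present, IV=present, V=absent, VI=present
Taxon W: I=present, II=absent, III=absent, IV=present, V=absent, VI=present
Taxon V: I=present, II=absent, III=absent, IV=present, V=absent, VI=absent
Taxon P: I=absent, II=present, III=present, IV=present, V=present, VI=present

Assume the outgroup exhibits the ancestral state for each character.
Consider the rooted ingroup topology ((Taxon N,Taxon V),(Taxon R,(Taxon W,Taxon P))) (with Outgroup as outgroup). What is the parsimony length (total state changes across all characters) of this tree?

Map each character onto ((Taxon N,Taxon V),(Taxon R,(Taxon W,Taxon P))) (rooted by Outgroup) and count the minimum state changes it requires (Fitch parsimony):
I: 2; II: 1; III: 3; IV: 1; V: 1; VI: 2.
Total tree length = 10.

10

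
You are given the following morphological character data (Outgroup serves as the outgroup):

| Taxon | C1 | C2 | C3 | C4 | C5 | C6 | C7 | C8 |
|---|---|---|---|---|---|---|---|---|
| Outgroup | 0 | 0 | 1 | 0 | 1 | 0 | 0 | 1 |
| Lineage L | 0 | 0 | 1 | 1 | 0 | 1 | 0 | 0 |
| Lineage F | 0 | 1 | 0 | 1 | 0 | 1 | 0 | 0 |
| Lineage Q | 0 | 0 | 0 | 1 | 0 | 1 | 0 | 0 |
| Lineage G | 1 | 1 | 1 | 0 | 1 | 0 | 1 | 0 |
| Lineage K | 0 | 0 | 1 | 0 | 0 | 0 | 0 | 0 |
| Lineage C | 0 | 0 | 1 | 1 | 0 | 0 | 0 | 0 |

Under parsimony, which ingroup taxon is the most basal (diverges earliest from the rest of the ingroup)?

Character polarity is set by the outgroup: the derived state is whichever differs from the outgroup's state, so for C3, C5, C8 the derived state is '0', and for the remaining characters it is '1'.
C1: derived state '1' in Lineage G only — an autapomorphy, so it tells us nothing about relationships among taxa.
C2 groups Lineage F and Lineage G, which is incompatible with the clades supported by the remaining characters; treating it as convergent (homoplasy) costs fewer steps than any alternative tree.
C3: derived state '0' in Lineage F and Lineage Q only — synapomorphy for {Lineage F, Lineage Q}.
C4 (derived state '1') is shared by Lineage C, Lineage F, Lineage L, and Lineage Q — a synapomorphy uniting that clade.
Only Lineage C, Lineage F, Lineage K, Lineage L, and Lineage Q show the derived state '0' for C5, supporting them as a clade.
Only Lineage F, Lineage L, and Lineage Q show the derived state '1' for C6, supporting them as a clade.
C7 (derived state '1') is unique to Lineage G (autapomorphy; uninformative for grouping).
C8 (derived state '0') is shared by all ingroup taxa — unites the whole ingroup.
Most parsimonious ingroup topology: ((((Lineage L,(Lineage F,Lineage Q)),Lineage C),Lineage K),Lineage G).
Lineage G is sister to the clade containing all other ingroup taxa, so it is the earliest-diverging (most basal) ingroup lineage.

Lineage G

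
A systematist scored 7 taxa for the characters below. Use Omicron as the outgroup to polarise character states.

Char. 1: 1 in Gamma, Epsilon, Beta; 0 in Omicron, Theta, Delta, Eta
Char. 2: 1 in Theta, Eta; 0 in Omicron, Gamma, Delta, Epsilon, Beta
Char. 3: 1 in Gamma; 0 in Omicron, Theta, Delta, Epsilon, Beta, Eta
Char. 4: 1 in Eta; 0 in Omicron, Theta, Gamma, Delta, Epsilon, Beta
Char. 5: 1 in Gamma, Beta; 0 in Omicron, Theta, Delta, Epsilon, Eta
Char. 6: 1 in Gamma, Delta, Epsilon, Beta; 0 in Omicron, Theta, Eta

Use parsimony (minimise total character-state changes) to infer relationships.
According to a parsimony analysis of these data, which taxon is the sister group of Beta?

Gamma

The outgroup has state '0' for every character, so '1' is the derived state throughout.
Only Beta, Epsilon, and Gamma show the derived state '1' for Char. 1, supporting them as a clade.
Char. 2: derived state '1' in Eta and Theta only — synapomorphy for {Eta, Theta}.
Char. 3: derived state '1' in Gamma only — an autapomorphy, so it tells us nothing about relationships among taxa.
Char. 4: derived state '1' in Eta only — an autapomorphy, so it tells us nothing about relationships among taxa.
Only Beta and Gamma show the derived state '1' for Char. 5, supporting them as a clade.
Char. 6: derived state '1' in Beta, Delta, Epsilon, and Gamma only — synapomorphy for {Beta, Delta, Epsilon, Gamma}.
Most parsimonious ingroup topology: ((Theta,Eta),(((Gamma,Beta),Epsilon),Delta)).
Beta and Gamma form a cherry on this tree, so they are sister taxa.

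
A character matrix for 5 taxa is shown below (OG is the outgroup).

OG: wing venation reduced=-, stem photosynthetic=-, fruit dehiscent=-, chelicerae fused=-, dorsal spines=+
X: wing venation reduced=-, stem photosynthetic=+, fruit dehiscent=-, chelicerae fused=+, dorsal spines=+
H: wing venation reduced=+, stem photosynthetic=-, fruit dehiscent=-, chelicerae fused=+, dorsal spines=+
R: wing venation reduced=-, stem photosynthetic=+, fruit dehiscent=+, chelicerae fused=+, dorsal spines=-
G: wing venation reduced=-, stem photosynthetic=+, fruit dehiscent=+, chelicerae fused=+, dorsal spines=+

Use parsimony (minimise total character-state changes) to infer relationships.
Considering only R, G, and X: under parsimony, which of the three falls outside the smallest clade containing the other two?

X

Character polarity is set by the outgroup: the derived state is whichever differs from the outgroup's state, so for dorsal spines the derived state is '-', and for the remaining characters it is '+'.
wing venation reduced (derived state '+') is unique to H (autapomorphy; uninformative for grouping).
stem photosynthetic (derived state '+') is shared by G, R, and X — a synapomorphy uniting that clade.
Only G and R show the derived state '+' for fruit dehiscent, supporting them as a clade.
chelicerae fused (derived state '+') is shared by all ingroup taxa — unites the whole ingroup.
dorsal spines: derived state '-' in R only — an autapomorphy, so it tells us nothing about relationships among taxa.
Most parsimonious ingroup topology: ((X,(R,G)),H).
G and R share a more recent common ancestor with each other than either does with X, so X is the least closely related of the three.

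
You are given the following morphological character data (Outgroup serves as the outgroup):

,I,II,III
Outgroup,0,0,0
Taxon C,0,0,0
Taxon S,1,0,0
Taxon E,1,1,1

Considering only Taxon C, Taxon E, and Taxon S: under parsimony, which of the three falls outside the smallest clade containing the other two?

The outgroup has state '0' for every character, so '1' is the derived state throughout.
Only Taxon E and Taxon S show the derived state '1' for I, supporting them as a clade.
II: derived state '1' in Taxon E only — an autapomorphy, so it tells us nothing about relationships among taxa.
III (derived state '1') is unique to Taxon E (autapomorphy; uninformative for grouping).
Most parsimonious ingroup topology: (Taxon C,(Taxon S,Taxon E)).
Taxon E and Taxon S share a more recent common ancestor with each other than either does with Taxon C, so Taxon C is the least closely related of the three.

Taxon C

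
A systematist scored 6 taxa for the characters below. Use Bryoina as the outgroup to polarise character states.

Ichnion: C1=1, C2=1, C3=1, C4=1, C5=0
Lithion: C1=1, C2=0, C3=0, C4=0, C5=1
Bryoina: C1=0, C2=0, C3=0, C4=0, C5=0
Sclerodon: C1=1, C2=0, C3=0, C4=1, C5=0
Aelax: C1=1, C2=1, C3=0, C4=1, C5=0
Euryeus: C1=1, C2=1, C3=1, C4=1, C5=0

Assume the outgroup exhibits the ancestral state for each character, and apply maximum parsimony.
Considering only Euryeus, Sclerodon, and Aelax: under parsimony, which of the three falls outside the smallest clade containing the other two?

Sclerodon

The outgroup has state '0' for every character, so '1' is the derived state throughout.
All ingroup taxa share the derived state '1' for C1; it defines the ingroup but does not resolve relationships within it.
C2: derived state '1' in Aelax, Euryeus, and Ichnion only — synapomorphy for {Aelax, Euryeus, Ichnion}.
C3 (derived state '1') is shared by Euryeus and Ichnion — a synapomorphy uniting that clade.
C4: derived state '1' in Aelax, Euryeus, Ichnion, and Sclerodon only — synapomorphy for {Aelax, Euryeus, Ichnion, Sclerodon}.
C5: derived state '1' in Lithion only — an autapomorphy, so it tells us nothing about relationships among taxa.
Most parsimonious ingroup topology: ((((Euryeus,Ichnion),Aelax),Sclerodon),Lithion).
Euryeus and Aelax share a more recent common ancestor with each other than either does with Sclerodon, so Sclerodon is the least closely related of the three.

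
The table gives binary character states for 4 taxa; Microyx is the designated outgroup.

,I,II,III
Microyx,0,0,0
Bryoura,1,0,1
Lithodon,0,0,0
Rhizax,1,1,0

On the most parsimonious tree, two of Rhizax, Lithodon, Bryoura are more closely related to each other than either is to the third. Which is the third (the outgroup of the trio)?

The outgroup has state '0' for every character, so '1' is the derived state throughout.
I: derived state '1' in Bryoura and Rhizax only — synapomorphy for {Bryoura, Rhizax}.
II: derived state '1' in Rhizax only — an autapomorphy, so it tells us nothing about relationships among taxa.
III: derived state '1' in Bryoura only — an autapomorphy, so it tells us nothing about relationships among taxa.
Most parsimonious ingroup topology: ((Bryoura,Rhizax),Lithodon).
Rhizax and Bryoura share a more recent common ancestor with each other than either does with Lithodon, so Lithodon is the least closely related of the three.

Lithodon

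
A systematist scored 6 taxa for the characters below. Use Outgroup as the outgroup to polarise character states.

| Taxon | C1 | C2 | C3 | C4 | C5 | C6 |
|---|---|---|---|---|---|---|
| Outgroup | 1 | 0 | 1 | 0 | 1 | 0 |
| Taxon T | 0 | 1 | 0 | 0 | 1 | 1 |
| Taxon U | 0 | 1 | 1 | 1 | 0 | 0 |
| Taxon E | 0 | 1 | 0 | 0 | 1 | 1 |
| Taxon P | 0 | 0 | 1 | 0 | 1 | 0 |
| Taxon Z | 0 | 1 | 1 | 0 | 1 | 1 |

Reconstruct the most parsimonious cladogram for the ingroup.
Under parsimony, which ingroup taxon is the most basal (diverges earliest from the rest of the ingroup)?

Taxon P

Character polarity is set by the outgroup: the derived state is whichever differs from the outgroup's state, so for C1, C3, C5 the derived state is '0', and for the remaining characters it is '1'.
All ingroup taxa share the derived state '0' for C1; it defines the ingroup but does not resolve relationships within it.
C2: derived state '1' in Taxon E, Taxon T, Taxon U, and Taxon Z only — synapomorphy for {Taxon E, Taxon T, Taxon U, Taxon Z}.
Only Taxon E and Taxon T show the derived state '0' for C3, supporting them as a clade.
C4: derived state '1' in Taxon U only — an autapomorphy, so it tells us nothing about relationships among taxa.
C5 (derived state '0') is unique to Taxon U (autapomorphy; uninformative for grouping).
C6 (derived state '1') is shared by Taxon E, Taxon T, and Taxon Z — a synapomorphy uniting that clade.
Most parsimonious ingroup topology: ((((Taxon T,Taxon E),Taxon Z),Taxon U),Taxon P).
Taxon P is sister to the clade containing all other ingroup taxa, so it is the earliest-diverging (most basal) ingroup lineage.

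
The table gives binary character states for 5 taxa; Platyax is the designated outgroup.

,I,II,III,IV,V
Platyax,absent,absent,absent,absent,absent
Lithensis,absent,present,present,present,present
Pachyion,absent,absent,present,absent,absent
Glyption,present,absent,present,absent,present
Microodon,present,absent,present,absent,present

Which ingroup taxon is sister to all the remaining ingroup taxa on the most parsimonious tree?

Pachyion

The outgroup has state 'absent' for every character, so 'present' is the derived state throughout.
I (derived state 'present') is shared by Glyption and Microodon — a synapomorphy uniting that clade.
II (derived state 'present') is unique to Lithensis (autapomorphy; uninformative for grouping).
All ingroup taxa share the derived state 'present' for III; it defines the ingroup but does not resolve relationships within it.
IV: derived state 'present' in Lithensis only — an autapomorphy, so it tells us nothing about relationships among taxa.
V (derived state 'present') is shared by Glyption, Lithensis, and Microodon — a synapomorphy uniting that clade.
Most parsimonious ingroup topology: ((Lithensis,(Glyption,Microodon)),Pachyion).
Pachyion is sister to the clade containing all other ingroup taxa, so it is the earliest-diverging (most basal) ingroup lineage.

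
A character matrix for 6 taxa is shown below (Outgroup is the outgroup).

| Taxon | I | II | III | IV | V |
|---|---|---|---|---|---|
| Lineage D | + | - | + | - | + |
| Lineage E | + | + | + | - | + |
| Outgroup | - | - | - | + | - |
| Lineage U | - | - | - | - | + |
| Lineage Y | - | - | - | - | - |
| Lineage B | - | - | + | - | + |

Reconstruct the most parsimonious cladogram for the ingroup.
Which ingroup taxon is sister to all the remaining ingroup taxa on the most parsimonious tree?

Lineage Y

Character polarity is set by the outgroup: the derived state is whichever differs from the outgroup's state, so for IV the derived state is '-', and for the remaining characters it is '+'.
I: derived state '+' in Lineage D and Lineage E only — synapomorphy for {Lineage D, Lineage E}.
II: derived state '+' in Lineage E only — an autapomorphy, so it tells us nothing about relationships among taxa.
Only Lineage B, Lineage D, and Lineage E show the derived state '+' for III, supporting them as a clade.
IV (derived state '-') is shared by all ingroup taxa — unites the whole ingroup.
V (derived state '+') is shared by Lineage B, Lineage D, Lineage E, and Lineage U — a synapomorphy uniting that clade.
Most parsimonious ingroup topology: ((Lineage U,((Lineage D,Lineage E),Lineage B)),Lineage Y).
Lineage Y is sister to the clade containing all other ingroup taxa, so it is the earliest-diverging (most basal) ingroup lineage.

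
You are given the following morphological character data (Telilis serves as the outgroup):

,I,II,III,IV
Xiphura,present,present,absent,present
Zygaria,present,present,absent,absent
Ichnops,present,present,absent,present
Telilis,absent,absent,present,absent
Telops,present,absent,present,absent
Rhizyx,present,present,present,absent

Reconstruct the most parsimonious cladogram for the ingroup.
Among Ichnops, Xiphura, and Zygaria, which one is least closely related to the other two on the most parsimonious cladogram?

Zygaria

Character polarity is set by the outgroup: the derived state is whichever differs from the outgroup's state, so for III the derived state is 'absent', and for the remaining characters it is 'present'.
All ingroup taxa share the derived state 'present' for I; it defines the ingroup but does not resolve relationships within it.
Only Ichnops, Rhizyx, Xiphura, and Zygaria show the derived state 'present' for II, supporting them as a clade.
III: derived state 'absent' in Ichnops, Xiphura, and Zygaria only — synapomorphy for {Ichnops, Xiphura, Zygaria}.
Only Ichnops and Xiphura show the derived state 'present' for IV, supporting them as a clade.
Most parsimonious ingroup topology: ((((Xiphura,Ichnops),Zygaria),Rhizyx),Telops).
Xiphura and Ichnops share a more recent common ancestor with each other than either does with Zygaria, so Zygaria is the least closely related of the three.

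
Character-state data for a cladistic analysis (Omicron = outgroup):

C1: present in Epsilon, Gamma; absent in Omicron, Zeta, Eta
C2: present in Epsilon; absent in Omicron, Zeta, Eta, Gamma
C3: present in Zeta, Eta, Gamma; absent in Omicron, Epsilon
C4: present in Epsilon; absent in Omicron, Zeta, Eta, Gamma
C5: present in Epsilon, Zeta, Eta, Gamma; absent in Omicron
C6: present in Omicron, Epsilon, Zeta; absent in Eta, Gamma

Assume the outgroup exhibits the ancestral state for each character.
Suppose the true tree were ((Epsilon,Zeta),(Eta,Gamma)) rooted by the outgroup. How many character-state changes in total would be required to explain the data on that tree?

8

Map each character onto ((Epsilon,Zeta),(Eta,Gamma)) (rooted by Omicron) and count the minimum state changes it requires (Fitch parsimony):
C1: 2; C2: 1; C3: 2; C4: 1; C5: 1; C6: 1.
Total tree length = 8.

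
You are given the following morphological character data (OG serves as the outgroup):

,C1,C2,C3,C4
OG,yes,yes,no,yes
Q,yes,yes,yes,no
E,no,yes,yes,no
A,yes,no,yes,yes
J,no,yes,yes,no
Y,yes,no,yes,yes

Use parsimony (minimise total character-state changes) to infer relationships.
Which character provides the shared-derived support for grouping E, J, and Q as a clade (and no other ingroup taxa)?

C4

Character polarity is set by the outgroup: the derived state is whichever differs from the outgroup's state, so for C1, C2, C4 the derived state is 'no', and for the remaining characters it is 'yes'.
C1: derived state 'no' in E and J only — synapomorphy for {E, J}.
C2 (derived state 'no') is shared by A and Y — a synapomorphy uniting that clade.
All ingroup taxa share the derived state 'yes' for C3; it defines the ingroup but does not resolve relationships within it.
C4 (derived state 'no') is shared by E, J, and Q — a synapomorphy uniting that clade.
Most parsimonious ingroup topology: ((Q,(E,J)),(A,Y)).
The clade {E, J, Q} is supported by C4: its derived state 'no' occurs in exactly those taxa and in no other taxon (including the outgroup).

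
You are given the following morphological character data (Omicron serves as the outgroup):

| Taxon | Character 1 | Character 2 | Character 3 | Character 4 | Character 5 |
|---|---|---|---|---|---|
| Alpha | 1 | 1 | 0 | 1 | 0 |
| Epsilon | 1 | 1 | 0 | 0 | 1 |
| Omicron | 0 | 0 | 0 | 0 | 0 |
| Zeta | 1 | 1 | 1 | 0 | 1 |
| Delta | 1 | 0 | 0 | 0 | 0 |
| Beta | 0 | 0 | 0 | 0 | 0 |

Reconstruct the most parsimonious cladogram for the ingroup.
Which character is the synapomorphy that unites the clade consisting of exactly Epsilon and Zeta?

The outgroup has state '0' for every character, so '1' is the derived state throughout.
Character 1 (derived state '1') is shared by Alpha, Delta, Epsilon, and Zeta — a synapomorphy uniting that clade.
Character 2: derived state '1' in Alpha, Epsilon, and Zeta only — synapomorphy for {Alpha, Epsilon, Zeta}.
Character 3 (derived state '1') is unique to Zeta (autapomorphy; uninformative for grouping).
Character 4 (derived state '1') is unique to Alpha (autapomorphy; uninformative for grouping).
Character 5: derived state '1' in Epsilon and Zeta only — synapomorphy for {Epsilon, Zeta}.
Most parsimonious ingroup topology: (((Alpha,(Epsilon,Zeta)),Delta),Beta).
The clade {Epsilon, Zeta} is supported by Character 5: its derived state '1' occurs in exactly those taxa and in no other taxon (including the outgroup).

Character 5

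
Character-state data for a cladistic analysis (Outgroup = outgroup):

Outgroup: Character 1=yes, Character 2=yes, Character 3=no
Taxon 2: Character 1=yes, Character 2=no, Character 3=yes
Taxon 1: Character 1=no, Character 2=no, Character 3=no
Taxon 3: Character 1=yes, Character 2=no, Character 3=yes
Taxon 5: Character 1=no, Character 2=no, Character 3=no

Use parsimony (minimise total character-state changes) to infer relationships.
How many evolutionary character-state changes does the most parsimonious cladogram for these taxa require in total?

Character polarity is set by the outgroup: the derived state is whichever differs from the outgroup's state, so for Character 1, Character 2 the derived state is 'no', and for the remaining characters it is 'yes'.
Character 1: derived state 'no' in Taxon 1 and Taxon 5 only — synapomorphy for {Taxon 1, Taxon 5}.
All ingroup taxa share the derived state 'no' for Character 2; it defines the ingroup but does not resolve relationships within it.
Character 3: derived state 'yes' in Taxon 2 and Taxon 3 only — synapomorphy for {Taxon 2, Taxon 3}.
Most parsimonious ingroup topology: ((Taxon 2,Taxon 3),(Taxon 1,Taxon 5)).
Changes per character on this tree: Character 1: 1; Character 2: 1; Character 3: 1.
Total = 3.

3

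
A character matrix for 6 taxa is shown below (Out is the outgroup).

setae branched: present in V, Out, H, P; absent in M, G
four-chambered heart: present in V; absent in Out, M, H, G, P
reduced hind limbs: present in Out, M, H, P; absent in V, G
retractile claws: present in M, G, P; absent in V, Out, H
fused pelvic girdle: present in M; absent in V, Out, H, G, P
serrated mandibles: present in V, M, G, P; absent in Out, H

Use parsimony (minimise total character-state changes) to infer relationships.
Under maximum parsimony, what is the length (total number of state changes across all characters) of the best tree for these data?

7

Character polarity is set by the outgroup: the derived state is whichever differs from the outgroup's state, so for setae branched, reduced hind limbs the derived state is 'absent', and for the remaining characters it is 'present'.
Only G and M show the derived state 'absent' for setae branched, supporting them as a clade.
four-chambered heart (derived state 'present') is unique to V (autapomorphy; uninformative for grouping).
reduced hind limbs (state 'absent') occurs in G and V but conflicts with the nesting implied by the other characters — most parsimoniously interpreted as homoplasy.
retractile claws (derived state 'present') is shared by G, M, and P — a synapomorphy uniting that clade.
fused pelvic girdle: derived state 'present' in M only — an autapomorphy, so it tells us nothing about relationships among taxa.
Only G, M, P, and V show the derived state 'present' for serrated mandibles, supporting them as a clade.
Most parsimonious ingroup topology: (H,(((G,M),P),V)).
Changes per character on this tree: setae branched: 1; four-chambered heart: 1; reduced hind limbs: 2; retractile claws: 1; fused pelvic girdle: 1; serrated mandibles: 1.
Total = 7.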